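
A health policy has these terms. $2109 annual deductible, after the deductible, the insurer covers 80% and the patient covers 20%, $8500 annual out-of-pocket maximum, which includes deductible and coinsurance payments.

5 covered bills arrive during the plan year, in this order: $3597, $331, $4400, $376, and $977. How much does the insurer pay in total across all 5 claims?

Claim 1 — $3597: $2109 to deductible, leaving $1488; 20% of $1488 = $297.60. Cost to patient: $2406.60. OOP to date $2406.60. Plan pays $3597 − $2406.60 = $1190.40.
Claim 2 — $331: deductible met; 20% of $331 = $66.20. Patient owes $66.20 (running OOP $2472.80). Plan pays $331 − $66.20 = $264.80.
Claim 3 — $4400: deductible met; 20% of $4400 = $880. Cost to patient: $880. OOP to date $3352.80. Plan pays $4400 − $880 = $3520.
Claim 4 — $376: deductible met; 20% of $376 = $75.20. Patient pays $75.20; OOP now $3428. Plan pays $376 − $75.20 = $300.80.
Claim 5 — $977: 20% coinsurance on $977 = $195.40. Patient pays $195.40; OOP now $3623.40. Plan pays $977 − $195.40 = $781.60.
Insurer total = bills − patient's total = $9681 − $3623.40 = $6057.60.

$6057.60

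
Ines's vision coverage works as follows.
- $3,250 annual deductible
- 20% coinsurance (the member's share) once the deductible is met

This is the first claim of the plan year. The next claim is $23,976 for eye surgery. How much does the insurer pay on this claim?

$16,580.80

The full $3,250 deductible is still open; $3,250 of this bill applies to it.
After the $3,250 deductible portion, $23,976 − $3,250 = $20,726 is subject to coinsurance.
Coinsurance: $20,726 × 20% = $4,145.20.
So the member owes $3,250 + $4,145.20 = $7,395.20.
The insurer covers the remainder: $23,976 − $7,395.20 = $16,580.80.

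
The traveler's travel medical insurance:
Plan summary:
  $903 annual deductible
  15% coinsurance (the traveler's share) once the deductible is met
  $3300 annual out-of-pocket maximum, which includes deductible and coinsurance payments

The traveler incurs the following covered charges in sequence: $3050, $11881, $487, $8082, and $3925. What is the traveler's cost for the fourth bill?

$219.75

Claim 1 ($3050): deductible takes $903, $2147 remains; 15% of $2147 = $322.05. Traveler owes $1225.05 (running OOP $1225.05).
Claim 2 ($11881): 15% coinsurance on $11881 = $1782.15. Cost to traveler: $1782.15. OOP to date $3007.20.
Claim 3 ($487): deductible already satisfied, so traveler's share is 15% × $487 = $73.05. Traveler pays $73.05; OOP now $3080.25.
Claim 4 ($8082): 15% coinsurance on $8082 = $1212.30. That would push OOP to $4292.55, over the $3300 cap, so traveler pays $3300 − $3080.25 = $219.75.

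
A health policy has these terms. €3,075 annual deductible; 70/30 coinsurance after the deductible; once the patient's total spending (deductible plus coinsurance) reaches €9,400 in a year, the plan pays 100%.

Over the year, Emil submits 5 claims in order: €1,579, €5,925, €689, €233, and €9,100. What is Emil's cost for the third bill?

Claim 1 — €1,579: entire amount goes to the deductible. Cost to patient: €1,579. OOP to date €1,579.
Claim 2 — €5,925: €1,496 to deductible, leaving €4,429; 30% of €4,429 = €1,328.70. Cost to patient: €2,824.70. OOP to date €4,403.70.
Claim 3 — €689: 30% coinsurance on €689 = €206.70. Patient owes €206.70 (running OOP €4,610.40).

€206.70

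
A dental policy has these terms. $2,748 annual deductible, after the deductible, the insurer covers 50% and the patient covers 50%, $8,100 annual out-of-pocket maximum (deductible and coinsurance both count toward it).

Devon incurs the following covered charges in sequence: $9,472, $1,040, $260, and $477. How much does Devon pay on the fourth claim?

$238.50

Claim 1 ($9,472): $2,748 finishes the deductible; $6,724 goes to coinsurance; 50% of $6,724 = $3,362. Cost to patient: $6,110. OOP to date $6,110.
Claim 2 ($1,040): deductible met; 50% of $1,040 = $520. Cost to patient: $520. OOP to date $6,630.
Claim 3 ($260): 50% coinsurance on $260 = $130. Patient owes $130 (running OOP $6,760).
Claim 4 ($477): deductible already satisfied, so patient's share is 50% × $477 = $238.50. Patient owes $238.50 (running OOP $6,998.50).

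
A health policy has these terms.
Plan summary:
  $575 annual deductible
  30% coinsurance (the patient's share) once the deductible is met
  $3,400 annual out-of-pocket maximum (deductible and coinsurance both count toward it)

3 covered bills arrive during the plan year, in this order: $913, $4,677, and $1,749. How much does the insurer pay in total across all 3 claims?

$4,734.80

Claim 1 ($913): $575 finishes the deductible; $338 goes to coinsurance; 30% of $338 = $101.40. Patient pays $676.40; OOP now $676.40. Plan pays $913 − $676.40 = $236.60.
Claim 2 ($4,677): deductible met; 30% of $4,677 = $1,403.10. Patient pays $1,403.10; OOP now $2,079.50. Insurer: $4,677 − $1,403.10 = $3,273.90.
Claim 3 ($1,749): 30% coinsurance on $1,749 = $524.70. Patient owes $524.70 (running OOP $2,604.20). Insurer: $1,749 − $524.70 = $1,224.30.
Insurer total = bills − patient's total = $7,339 − $2,604.20 = $4,734.80.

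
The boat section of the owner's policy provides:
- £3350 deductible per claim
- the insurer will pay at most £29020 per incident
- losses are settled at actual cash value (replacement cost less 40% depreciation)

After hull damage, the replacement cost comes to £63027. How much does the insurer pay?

£29020

Actual cash value after 40% depreciation: £63027 × 60% = £37816.20.
After the deductible, £37816.20 − £3350 = £34466.20 remains.
£34466.20 exceeds the £29020 limit, so the insurer pays the limit: £29020.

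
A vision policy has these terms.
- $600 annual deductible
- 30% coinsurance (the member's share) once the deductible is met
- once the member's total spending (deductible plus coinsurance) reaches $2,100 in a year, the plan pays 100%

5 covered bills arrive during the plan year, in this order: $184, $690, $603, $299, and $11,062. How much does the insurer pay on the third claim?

Claim 1 ($184): entire amount goes to the deductible. Cost to member: $184. OOP to date $184. Plan pays $184 − $184 = $0.
Claim 2 ($690): $416 finishes the deductible; $274 goes to coinsurance; member's 30% is $82.20. Cost to member: $498.20. OOP to date $682.20. Insurer: $690 − $498.20 = $191.80.
Claim 3 ($603): deductible already satisfied, so member's share is 30% × $603 = $180.90. Cost to member: $180.90. OOP to date $863.10. Plan pays $603 − $180.90 = $422.10.

$422.10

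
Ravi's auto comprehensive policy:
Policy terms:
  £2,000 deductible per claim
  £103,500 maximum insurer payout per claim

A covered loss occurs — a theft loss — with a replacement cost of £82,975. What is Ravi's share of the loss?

£2,000

After the deductible, £82,975 − £2,000 = £80,975 remains.
£80,975 ≤ £103,500, so the limit doesn't bind; insurer pays £80,975.
The policyholder bears the rest of the original loss: £82,975 − £80,975 = £2,000.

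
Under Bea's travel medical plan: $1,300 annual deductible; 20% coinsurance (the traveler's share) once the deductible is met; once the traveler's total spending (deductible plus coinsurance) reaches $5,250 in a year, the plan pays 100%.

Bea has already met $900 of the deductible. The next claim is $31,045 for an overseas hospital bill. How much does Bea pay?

$4,350

Remaining deductible: $1,300 − $900 = $400.
After the $400 deductible portion, $31,045 − $400 = $30,645 is subject to coinsurance.
20% of $30,645 = $6,129 falls to the traveler.
Traveler responsibility before any cap: $400 + $6,129 = $6,529.
Year-to-date out-of-pocket would reach $900 + $6,529 = $7,429, above the $5,250 maximum, so the traveler pays only $5,250 − $900 = $4,350.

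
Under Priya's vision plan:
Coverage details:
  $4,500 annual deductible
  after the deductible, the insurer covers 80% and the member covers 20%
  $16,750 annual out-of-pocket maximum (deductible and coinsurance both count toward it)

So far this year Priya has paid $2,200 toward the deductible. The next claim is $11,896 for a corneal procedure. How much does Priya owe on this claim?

Remaining deductible: $4,500 − $2,200 = $2,300.
After the $2,300 deductible portion, $11,896 − $2,300 = $9,596 is subject to coinsurance.
20% of $9,596 = $1,919.20 falls to the member.
Member responsibility before any cap: $2,300 + $1,919.20 = $4,219.20.
Total out-of-pocket so far would be $2,200 + $4,219.20 = $6,419.20, below the $16,750 cap — no reduction.

$4,219.20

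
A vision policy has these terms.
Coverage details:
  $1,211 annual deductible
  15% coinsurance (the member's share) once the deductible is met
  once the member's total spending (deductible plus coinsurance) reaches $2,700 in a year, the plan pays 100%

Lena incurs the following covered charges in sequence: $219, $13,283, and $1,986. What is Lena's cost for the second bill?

Bill 1, $219: entire amount goes to the deductible. Member owes $219 (running OOP $219).
Bill 2, $13,283: $992 to deductible, leaving $12,291; member's 15% is $1,843.65. Claim cost before the cap: $992 + $1,843.65 = $2,835.65. OOP would hit $3,054.65 > $2,700, so the cap limits the member to $2,700 − $219 = $2,481.

$2,481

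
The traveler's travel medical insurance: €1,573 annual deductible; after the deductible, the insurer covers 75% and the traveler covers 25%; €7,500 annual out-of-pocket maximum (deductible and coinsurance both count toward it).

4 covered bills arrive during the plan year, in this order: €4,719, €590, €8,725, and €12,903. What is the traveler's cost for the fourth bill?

€2,811.75

Bill 1, €4,719: deductible takes €1,573, €3,146 remains; 25% of €3,146 = €786.50. Traveler pays €2,359.50; OOP now €2,359.50.
Bill 2, €590: 25% coinsurance on €590 = €147.50. Traveler pays €147.50; OOP now €2,507.
Bill 3, €8,725: 25% coinsurance on €8,725 = €2,181.25. Cost to traveler: €2,181.25. OOP to date €4,688.25.
Bill 4, €12,903: 25% coinsurance on €12,903 = €3,225.75. That would push OOP to €7,914, over the €7,500 cap, so traveler pays €7,500 − €4,688.25 = €2,811.75.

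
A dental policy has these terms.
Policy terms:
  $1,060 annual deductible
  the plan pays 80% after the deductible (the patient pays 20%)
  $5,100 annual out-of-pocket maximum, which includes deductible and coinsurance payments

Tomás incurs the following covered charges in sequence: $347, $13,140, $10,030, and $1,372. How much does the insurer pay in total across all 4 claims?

$19,789

Claim 1 ($347): fully absorbed by the deductible. Patient pays $347; OOP now $347. Insurer: $347 − $347 = $0.
Claim 2 ($13,140): $713 finishes the deductible; $12,427 goes to coinsurance; 20% of $12,427 = $2,485.40. Cost to patient: $3,198.40. OOP to date $3,545.40. Insurer: $13,140 − $3,198.40 = $9,941.60.
Claim 3 ($10,030): deductible already satisfied, so patient's share is 20% × $10,030 = $2,006. That would push OOP to $5,551.40, over the $5,100 cap, so patient pays $5,100 − $3,545.40 = $1,554.60. Insurer: $10,030 − $1,554.60 = $8,475.40.
Claim 4 ($1,372): deductible met; 20% of $1,372 = $274.40. That would push OOP to $5,374.40, over the $5,100 cap, so patient pays $5,100 − $5,100 = $0. Insurer: $1,372 − $0 = $1,372.
Insurer total: $0 + $9,941.60 + $8,475.40 + $1,372 = $19,789.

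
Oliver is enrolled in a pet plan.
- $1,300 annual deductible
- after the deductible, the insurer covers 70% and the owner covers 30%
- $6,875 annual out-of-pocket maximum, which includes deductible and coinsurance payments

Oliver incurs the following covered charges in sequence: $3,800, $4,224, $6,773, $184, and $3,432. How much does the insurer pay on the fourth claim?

Claim 1 — $3,800: $1,300 finishes the deductible; $2,500 goes to coinsurance; coinsurance $2,500 × 30% = $750. Owner owes $2,050 (running OOP $2,050). Plan pays $3,800 − $2,050 = $1,750.
Claim 2 — $4,224: deductible already satisfied, so owner's share is 30% × $4,224 = $1,267.20. Owner owes $1,267.20 (running OOP $3,317.20). Insurer: $4,224 − $1,267.20 = $2,956.80.
Claim 3 — $6,773: deductible met; 30% of $6,773 = $2,031.90. Owner owes $2,031.90 (running OOP $5,349.10). Plan pays $6,773 − $2,031.90 = $4,741.10.
Claim 4 — $184: deductible already satisfied, so owner's share is 30% × $184 = $55.20. Owner pays $55.20; OOP now $5,404.30. Plan pays $184 − $55.20 = $128.80.

$128.80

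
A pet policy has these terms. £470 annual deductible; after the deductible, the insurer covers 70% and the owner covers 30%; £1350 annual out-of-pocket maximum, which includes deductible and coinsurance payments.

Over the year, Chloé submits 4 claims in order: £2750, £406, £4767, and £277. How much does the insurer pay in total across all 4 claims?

£6850

#1 (£2750): deductible takes £470, £2280 remains; owner's 30% is £684. Cost to owner: £1154. OOP to date £1154. Insurer: £2750 − £1154 = £1596.
#2 (£406): deductible met; 30% of £406 = £121.80. Owner pays £121.80; OOP now £1275.80. Plan pays £406 − £121.80 = £284.20.
#3 (£4767): deductible met; 30% of £4767 = £1430.10. OOP would hit £2705.90 > £1350, so the cap limits the owner to £1350 − £1275.80 = £74.20. Insurer: £4767 − £74.20 = £4692.80.
#4 (£277): deductible already satisfied, so owner's share is 30% × £277 = £83.10. That would push OOP to £1433.10, over the £1350 cap, so owner pays £1350 − £1350 = £0. Plan pays £277 − £0 = £277.
Insurer total = bills − owner's total = £8200 − £1350 = £6850.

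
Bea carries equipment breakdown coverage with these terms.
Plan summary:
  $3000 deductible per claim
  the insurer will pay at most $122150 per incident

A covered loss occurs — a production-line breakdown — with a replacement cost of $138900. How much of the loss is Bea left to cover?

Less the $3000 deductible: $138900 − $3000 = $135900.
The $122150 per-incident cap binds; insurer pays $122150.
Business owner's share is the uncovered remainder: $138900 − $122150 = $16750.

$16750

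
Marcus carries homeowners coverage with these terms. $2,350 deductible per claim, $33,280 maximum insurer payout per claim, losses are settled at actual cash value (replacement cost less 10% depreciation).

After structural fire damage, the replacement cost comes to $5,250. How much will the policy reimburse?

Actual cash value after 10% depreciation: $5,250 × 90% = $4,725.
After the deductible, $4,725 − $2,350 = $2,375 remains.
$2,375 ≤ $33,280, so the limit doesn't bind; insurer pays $2,375.

$2,375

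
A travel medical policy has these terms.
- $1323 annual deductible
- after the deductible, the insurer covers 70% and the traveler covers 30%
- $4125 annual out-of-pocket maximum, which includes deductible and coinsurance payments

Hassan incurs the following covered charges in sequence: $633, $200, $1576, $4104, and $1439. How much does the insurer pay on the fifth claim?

Claim 1 — $633: fully absorbed by the deductible. Cost to traveler: $633. OOP to date $633. Plan pays $633 − $633 = $0.
Claim 2 — $200: fully absorbed by the deductible. Cost to traveler: $200. OOP to date $833. Plan pays $200 − $200 = $0.
Claim 3 — $1576: deductible takes $490, $1086 remains; 30% of $1086 = $325.80. Traveler pays $815.80; OOP now $1648.80. Insurer: $1576 − $815.80 = $760.20.
Claim 4 — $4104: deductible met; 30% of $4104 = $1231.20. Traveler pays $1231.20; OOP now $2880. Plan pays $4104 − $1231.20 = $2872.80.
Claim 5 — $1439: deductible already satisfied, so traveler's share is 30% × $1439 = $431.70. Traveler pays $431.70; OOP now $3311.70. Plan pays $1439 − $431.70 = $1007.30.

$1007.30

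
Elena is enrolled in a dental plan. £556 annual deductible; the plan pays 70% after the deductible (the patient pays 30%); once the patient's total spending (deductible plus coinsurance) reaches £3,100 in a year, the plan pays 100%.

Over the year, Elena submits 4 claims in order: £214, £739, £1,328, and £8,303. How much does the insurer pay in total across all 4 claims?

#1 (£214): fully absorbed by the deductible. Cost to patient: £214. OOP to date £214. Insurer: £214 − £214 = £0.
#2 (£739): deductible takes £342, £397 remains; 30% of £397 = £119.10. Patient pays £461.10; OOP now £675.10. Plan pays £739 − £461.10 = £277.90.
#3 (£1,328): 30% coinsurance on £1,328 = £398.40. Cost to patient: £398.40. OOP to date £1,073.50. Plan pays £1,328 − £398.40 = £929.60.
#4 (£8,303): deductible met; 30% of £8,303 = £2,490.90. Adding that to £1,073.50 gives £3,564.40, past the £3,100 cap; patient pays only £3,100 − £1,073.50 = £2,026.50. Insurer: £8,303 − £2,026.50 = £6,276.50.
Insurer total = bills − patient's total = £10,584 − £3,100 = £7,484.

£7,484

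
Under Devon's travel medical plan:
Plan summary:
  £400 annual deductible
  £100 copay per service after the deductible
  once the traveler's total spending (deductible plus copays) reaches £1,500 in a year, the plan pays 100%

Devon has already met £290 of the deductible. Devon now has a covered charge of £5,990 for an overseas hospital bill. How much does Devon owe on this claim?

Deductible still to meet: £400 − £290 = £110.
That leaves £5,990 − £110 = £5,880 for the copay.
Copay on this service: £100.
So the traveler owes £110 + £100 = £210 before any cap.
Cumulative spending £290 + £210 = £500 stays under the £1,500 maximum.

£210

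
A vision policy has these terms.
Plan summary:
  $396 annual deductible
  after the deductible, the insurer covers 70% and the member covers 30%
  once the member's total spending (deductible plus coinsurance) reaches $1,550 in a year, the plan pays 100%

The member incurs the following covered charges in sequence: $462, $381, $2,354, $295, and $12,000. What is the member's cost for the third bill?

$706.20

Claim 1 ($462): deductible takes $396, $66 remains; coinsurance $66 × 30% = $19.80. Member owes $415.80 (running OOP $415.80).
Claim 2 ($381): deductible already satisfied, so member's share is 30% × $381 = $114.30. Member pays $114.30; OOP now $530.10.
Claim 3 ($2,354): deductible met; 30% of $2,354 = $706.20. Member owes $706.20 (running OOP $1,236.30).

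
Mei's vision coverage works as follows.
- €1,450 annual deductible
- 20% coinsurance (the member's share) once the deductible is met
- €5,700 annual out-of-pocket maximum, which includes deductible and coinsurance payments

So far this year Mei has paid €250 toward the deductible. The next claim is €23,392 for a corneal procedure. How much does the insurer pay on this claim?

€17,942

Remaining deductible: €1,450 − €250 = €1,200.
The remaining €22,192 (= €23,392 − €1,200) moves to coinsurance.
Member's 20% share of €22,192 is €4,438.40.
Member responsibility before any cap: €1,200 + €4,438.40 = €5,638.40.
That would bring total out-of-pocket to €5,888.40, past the €5,700 cap. The member is capped at €5,700 − €250 = €5,450 on this claim.
The insurer covers the remainder: €23,392 − €5,450 = €17,942.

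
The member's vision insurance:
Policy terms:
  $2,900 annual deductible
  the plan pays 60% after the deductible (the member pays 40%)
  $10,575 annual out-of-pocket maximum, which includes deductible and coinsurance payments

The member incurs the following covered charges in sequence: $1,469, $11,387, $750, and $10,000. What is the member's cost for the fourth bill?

Claim 1 — $1,469: all of it applies to the deductible. Member pays $1,469; OOP now $1,469.
Claim 2 — $11,387: $1,431 to deductible, leaving $9,956; 40% of $9,956 = $3,982.40. Cost to member: $5,413.40. OOP to date $6,882.40.
Claim 3 — $750: 40% coinsurance on $750 = $300. Cost to member: $300. OOP to date $7,182.40.
Claim 4 — $10,000: deductible already satisfied, so member's share is 40% × $10,000 = $4,000. Adding that to $7,182.40 gives $11,182.40, past the $10,575 cap; member pays only $10,575 − $7,182.40 = $3,392.60.

$3,392.60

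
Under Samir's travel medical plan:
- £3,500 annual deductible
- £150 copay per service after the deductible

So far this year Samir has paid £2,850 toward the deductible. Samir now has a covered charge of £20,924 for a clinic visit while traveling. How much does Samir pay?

£2,850 of the £3,500 deductible is already met, leaving £650.
The remaining £20,274 (= £20,924 − £650) moves to the copay.
Copay on this service: £150.
Traveler responsibility: £650 + £150 = £800.

£800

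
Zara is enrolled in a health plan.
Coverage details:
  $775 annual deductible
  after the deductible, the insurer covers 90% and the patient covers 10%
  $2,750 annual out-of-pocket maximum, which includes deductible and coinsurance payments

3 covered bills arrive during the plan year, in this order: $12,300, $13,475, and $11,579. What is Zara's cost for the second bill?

$822.50

Claim 1 ($12,300): $775 finishes the deductible; $11,525 goes to coinsurance; patient's 10% is $1,152.50. Cost to patient: $1,927.50. OOP to date $1,927.50.
Claim 2 ($13,475): 10% coinsurance on $13,475 = $1,347.50. OOP would hit $3,275 > $2,750, so the cap limits the patient to $2,750 − $1,927.50 = $822.50.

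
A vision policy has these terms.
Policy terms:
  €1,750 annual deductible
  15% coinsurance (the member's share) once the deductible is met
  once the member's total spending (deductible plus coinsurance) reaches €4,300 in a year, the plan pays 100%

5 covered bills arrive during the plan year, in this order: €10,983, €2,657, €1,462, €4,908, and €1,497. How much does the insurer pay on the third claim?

#1 (€10,983): €1,750 to deductible, leaving €9,233; coinsurance €9,233 × 15% = €1,384.95. Member owes €3,134.95 (running OOP €3,134.95). Plan pays €10,983 − €3,134.95 = €7,848.05.
#2 (€2,657): deductible already satisfied, so member's share is 15% × €2,657 = €398.55. Cost to member: €398.55. OOP to date €3,533.50. Plan pays €2,657 − €398.55 = €2,258.45.
#3 (€1,462): deductible already satisfied, so member's share is 15% × €1,462 = €219.30. Member owes €219.30 (running OOP €3,752.80). Plan pays €1,462 − €219.30 = €1,242.70.

€1,242.70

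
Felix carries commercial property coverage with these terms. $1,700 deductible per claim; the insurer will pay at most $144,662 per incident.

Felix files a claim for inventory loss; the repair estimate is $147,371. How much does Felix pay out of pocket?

$2,709

After the deductible, $147,371 − $1,700 = $145,671 remains.
The $144,662 per-incident cap binds; insurer pays $144,662.
Out of pocket: $147,371 − $144,662 = $2,709.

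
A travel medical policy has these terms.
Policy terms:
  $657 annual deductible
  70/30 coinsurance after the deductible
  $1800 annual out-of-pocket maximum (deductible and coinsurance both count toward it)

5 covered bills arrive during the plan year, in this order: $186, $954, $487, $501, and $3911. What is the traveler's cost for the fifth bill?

Claim 1 — $186: fully absorbed by the deductible. Traveler owes $186 (running OOP $186).
Claim 2 — $954: $471 finishes the deductible; $483 goes to coinsurance; 30% of $483 = $144.90. Traveler pays $615.90; OOP now $801.90.
Claim 3 — $487: 30% coinsurance on $487 = $146.10. Traveler pays $146.10; OOP now $948.
Claim 4 — $501: deductible met; 30% of $501 = $150.30. Traveler pays $150.30; OOP now $1098.30.
Claim 5 — $3911: 30% coinsurance on $3911 = $1173.30. OOP would hit $2271.60 > $1800, so the cap limits the traveler to $1800 − $1098.30 = $701.70.

$701.70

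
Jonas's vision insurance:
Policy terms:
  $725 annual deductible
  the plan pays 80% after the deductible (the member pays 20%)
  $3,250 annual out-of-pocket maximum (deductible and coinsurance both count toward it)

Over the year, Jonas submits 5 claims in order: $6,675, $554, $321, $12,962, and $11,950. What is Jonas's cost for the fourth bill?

Claim 1 — $6,675: $725 finishes the deductible; $5,950 goes to coinsurance; 20% of $5,950 = $1,190. Cost to member: $1,915. OOP to date $1,915.
Claim 2 — $554: deductible met; 20% of $554 = $110.80. Cost to member: $110.80. OOP to date $2,025.80.
Claim 3 — $321: deductible met; 20% of $321 = $64.20. Member pays $64.20; OOP now $2,090.
Claim 4 — $12,962: 20% coinsurance on $12,962 = $2,592.40. That would push OOP to $4,682.40, over the $3,250 cap, so member pays $3,250 − $2,090 = $1,160.

$1,160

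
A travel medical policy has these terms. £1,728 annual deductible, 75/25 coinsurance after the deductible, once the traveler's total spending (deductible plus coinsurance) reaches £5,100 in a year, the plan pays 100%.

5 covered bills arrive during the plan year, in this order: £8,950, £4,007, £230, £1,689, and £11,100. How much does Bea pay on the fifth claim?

£85

#1 (£8,950): £1,728 to deductible, leaving £7,222; traveler's 25% is £1,805.50. Cost to traveler: £3,533.50. OOP to date £3,533.50.
#2 (£4,007): 25% coinsurance on £4,007 = £1,001.75. Traveler pays £1,001.75; OOP now £4,535.25.
#3 (£230): 25% coinsurance on £230 = £57.50. Traveler owes £57.50 (running OOP £4,592.75).
#4 (£1,689): 25% coinsurance on £1,689 = £422.25. Traveler owes £422.25 (running OOP £5,015).
#5 (£11,100): 25% coinsurance on £11,100 = £2,775. That would push OOP to £7,790, over the £5,100 cap, so traveler pays £5,100 − £5,015 = £85.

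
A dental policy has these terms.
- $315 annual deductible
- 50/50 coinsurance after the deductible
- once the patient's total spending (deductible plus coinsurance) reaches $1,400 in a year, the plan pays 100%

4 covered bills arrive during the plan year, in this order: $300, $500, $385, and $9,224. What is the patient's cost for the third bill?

$192.50

Claim 1 ($300): all of it applies to the deductible. Patient owes $300 (running OOP $300).
Claim 2 ($500): $15 finishes the deductible; $485 goes to coinsurance; coinsurance $485 × 50% = $242.50. Patient pays $257.50; OOP now $557.50.
Claim 3 ($385): 50% coinsurance on $385 = $192.50. Cost to patient: $192.50. OOP to date $750.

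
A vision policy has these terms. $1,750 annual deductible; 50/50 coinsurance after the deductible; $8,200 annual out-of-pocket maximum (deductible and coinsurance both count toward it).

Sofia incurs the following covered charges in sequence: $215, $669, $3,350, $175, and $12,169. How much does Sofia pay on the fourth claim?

Claim 1 ($215): all of it applies to the deductible. Cost to member: $215. OOP to date $215.
Claim 2 ($669): entire amount goes to the deductible. Member owes $669 (running OOP $884).
Claim 3 ($3,350): $866 to deductible, leaving $2,484; member's 50% is $1,242. Member owes $2,108 (running OOP $2,992).
Claim 4 ($175): 50% coinsurance on $175 = $87.50. Member owes $87.50 (running OOP $3,079.50).

$87.50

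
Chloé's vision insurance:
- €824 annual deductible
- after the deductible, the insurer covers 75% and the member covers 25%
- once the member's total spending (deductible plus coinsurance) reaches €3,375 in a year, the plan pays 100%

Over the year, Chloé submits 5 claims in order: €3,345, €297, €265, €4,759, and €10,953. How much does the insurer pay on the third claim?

#1 (€3,345): €824 finishes the deductible; €2,521 goes to coinsurance; coinsurance €2,521 × 25% = €630.25. Cost to member: €1,454.25. OOP to date €1,454.25. Plan pays €3,345 − €1,454.25 = €1,890.75.
#2 (€297): deductible met; 25% of €297 = €74.25. Member pays €74.25; OOP now €1,528.50. Insurer: €297 − €74.25 = €222.75.
#3 (€265): deductible already satisfied, so member's share is 25% × €265 = €66.25. Cost to member: €66.25. OOP to date €1,594.75. Insurer: €265 − €66.25 = €198.75.

€198.75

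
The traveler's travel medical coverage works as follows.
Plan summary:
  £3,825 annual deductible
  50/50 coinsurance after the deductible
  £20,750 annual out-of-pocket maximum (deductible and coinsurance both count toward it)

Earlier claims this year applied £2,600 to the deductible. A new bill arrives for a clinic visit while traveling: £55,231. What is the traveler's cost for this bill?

£18,150

£2,600 of the £3,825 deductible is already met, leaving £1,225.
That leaves £55,231 − £1,225 = £54,006 for coinsurance.
Coinsurance: £54,006 × 50% = £27,003.
Traveler responsibility before any cap: £1,225 + £27,003 = £28,228.
Year-to-date out-of-pocket would reach £2,600 + £28,228 = £30,828, above the £20,750 maximum, so the traveler pays only £20,750 − £2,600 = £18,150.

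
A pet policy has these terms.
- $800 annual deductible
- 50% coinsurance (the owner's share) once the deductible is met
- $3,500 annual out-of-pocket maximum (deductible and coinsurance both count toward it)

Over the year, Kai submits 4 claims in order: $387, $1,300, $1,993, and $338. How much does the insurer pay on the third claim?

$996.50

Bill 1, $387: all of it applies to the deductible. Cost to owner: $387. OOP to date $387. Plan pays $387 − $387 = $0.
Bill 2, $1,300: $413 finishes the deductible; $887 goes to coinsurance; 50% of $887 = $443.50. Cost to owner: $856.50. OOP to date $1,243.50. Insurer: $1,300 − $856.50 = $443.50.
Bill 3, $1,993: deductible met; 50% of $1,993 = $996.50. Owner pays $996.50; OOP now $2,240. Plan pays $1,993 − $996.50 = $996.50.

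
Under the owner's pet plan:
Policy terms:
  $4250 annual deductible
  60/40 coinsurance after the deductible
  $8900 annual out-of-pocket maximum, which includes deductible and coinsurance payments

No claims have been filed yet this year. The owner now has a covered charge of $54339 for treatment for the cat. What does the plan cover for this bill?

Deductible not yet touched, so the first $4250 of the bill goes to the deductible.
That leaves $54339 − $4250 = $50089 for coinsurance.
40% of $50089 = $20035.60 falls to the owner.
So the owner owes $4250 + $20035.60 = $24285.60 before any cap.
Adding $24285.60 to the $0 already spent would give $24285.60, which exceeds the $8900 cap; the owner pays just $8900 − $0 = $8900.
The plan picks up $54339 − $8900 = $45439.

$45439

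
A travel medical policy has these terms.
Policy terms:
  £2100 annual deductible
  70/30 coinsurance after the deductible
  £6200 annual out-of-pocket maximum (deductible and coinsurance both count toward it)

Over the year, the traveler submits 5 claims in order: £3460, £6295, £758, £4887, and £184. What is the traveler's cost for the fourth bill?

£1466.10

Claim 1 (£3460): deductible takes £2100, £1360 remains; traveler's 30% is £408. Traveler owes £2508 (running OOP £2508).
Claim 2 (£6295): deductible already satisfied, so traveler's share is 30% × £6295 = £1888.50. Traveler owes £1888.50 (running OOP £4396.50).
Claim 3 (£758): 30% coinsurance on £758 = £227.40. Cost to traveler: £227.40. OOP to date £4623.90.
Claim 4 (£4887): 30% coinsurance on £4887 = £1466.10. Cost to traveler: £1466.10. OOP to date £6090.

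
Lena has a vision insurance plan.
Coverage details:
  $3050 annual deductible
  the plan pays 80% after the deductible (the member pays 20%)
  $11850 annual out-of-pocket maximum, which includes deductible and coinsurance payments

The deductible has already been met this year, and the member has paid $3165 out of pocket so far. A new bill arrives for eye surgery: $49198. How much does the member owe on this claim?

With the deductible met, the entire $49198 is subject to coinsurance.
Coinsurance: $49198 × 20% = $9839.60.
Adding $9839.60 to the $3165 already spent would give $13004.60, which exceeds the $11850 cap; the member pays just $11850 − $3165 = $8685.

$8685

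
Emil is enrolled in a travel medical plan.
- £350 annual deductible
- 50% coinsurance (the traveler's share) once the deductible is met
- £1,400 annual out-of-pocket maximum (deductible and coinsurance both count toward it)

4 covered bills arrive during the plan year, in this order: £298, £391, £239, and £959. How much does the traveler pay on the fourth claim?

£479.50

Claim 1 (£298): entire amount goes to the deductible. Traveler owes £298 (running OOP £298).
Claim 2 (£391): deductible takes £52, £339 remains; traveler's 50% is £169.50. Traveler owes £221.50 (running OOP £519.50).
Claim 3 (£239): deductible met; 50% of £239 = £119.50. Traveler owes £119.50 (running OOP £639).
Claim 4 (£959): deductible already satisfied, so traveler's share is 50% × £959 = £479.50. Cost to traveler: £479.50. OOP to date £1,118.50.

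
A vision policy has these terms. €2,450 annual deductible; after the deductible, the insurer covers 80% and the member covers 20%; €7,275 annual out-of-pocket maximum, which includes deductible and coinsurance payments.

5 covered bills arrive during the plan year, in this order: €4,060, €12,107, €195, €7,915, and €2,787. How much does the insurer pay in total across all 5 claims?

€19,789

Claim 1 (€4,060): deductible takes €2,450, €1,610 remains; member's 20% is €322. Member owes €2,772 (running OOP €2,772). Insurer: €4,060 − €2,772 = €1,288.
Claim 2 (€12,107): deductible met; 20% of €12,107 = €2,421.40. Cost to member: €2,421.40. OOP to date €5,193.40. Insurer: €12,107 − €2,421.40 = €9,685.60.
Claim 3 (€195): deductible already satisfied, so member's share is 20% × €195 = €39. Cost to member: €39. OOP to date €5,232.40. Plan pays €195 − €39 = €156.
Claim 4 (€7,915): deductible met; 20% of €7,915 = €1,583. Member owes €1,583 (running OOP €6,815.40). Insurer: €7,915 − €1,583 = €6,332.
Claim 5 (€2,787): deductible met; 20% of €2,787 = €557.40. Adding that to €6,815.40 gives €7,372.80, past the €7,275 cap; member pays only €7,275 − €6,815.40 = €459.60. Plan pays €2,787 − €459.60 = €2,327.40.
Insurer total = bills − member's total = €27,064 − €7,275 = €19,789.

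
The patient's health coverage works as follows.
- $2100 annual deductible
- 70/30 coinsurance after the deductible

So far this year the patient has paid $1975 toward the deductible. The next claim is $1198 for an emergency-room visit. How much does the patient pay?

$1975 of the $2100 deductible is already met, leaving $125.
That leaves $1198 − $125 = $1073 for coinsurance.
Patient's 30% share of $1073 is $321.90.
Patient responsibility: $125 + $321.90 = $446.90.

$446.90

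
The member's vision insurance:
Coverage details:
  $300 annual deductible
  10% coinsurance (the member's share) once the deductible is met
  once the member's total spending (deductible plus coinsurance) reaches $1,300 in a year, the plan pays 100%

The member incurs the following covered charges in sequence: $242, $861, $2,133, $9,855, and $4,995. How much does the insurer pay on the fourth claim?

$9,148.60

Bill 1, $242: all of it applies to the deductible. Member owes $242 (running OOP $242). Insurer: $242 − $242 = $0.
Bill 2, $861: $58 to deductible, leaving $803; coinsurance $803 × 10% = $80.30. Member owes $138.30 (running OOP $380.30). Insurer: $861 − $138.30 = $722.70.
Bill 3, $2,133: 10% coinsurance on $2,133 = $213.30. Member owes $213.30 (running OOP $593.60). Plan pays $2,133 − $213.30 = $1,919.70.
Bill 4, $9,855: deductible already satisfied, so member's share is 10% × $9,855 = $985.50. OOP would hit $1,579.10 > $1,300, so the cap limits the member to $1,300 − $593.60 = $706.40. Insurer: $9,855 − $706.40 = $9,148.60.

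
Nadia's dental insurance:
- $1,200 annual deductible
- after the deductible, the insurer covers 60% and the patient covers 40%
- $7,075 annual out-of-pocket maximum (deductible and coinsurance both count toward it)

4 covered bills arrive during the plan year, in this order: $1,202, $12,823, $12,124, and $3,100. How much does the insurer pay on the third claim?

#1 ($1,202): $1,200 finishes the deductible; $2 goes to coinsurance; patient's 40% is $0.80. Patient pays $1,200.80; OOP now $1,200.80. Plan pays $1,202 − $1,200.80 = $1.20.
#2 ($12,823): 40% coinsurance on $12,823 = $5,129.20. Patient owes $5,129.20 (running OOP $6,330). Insurer: $12,823 − $5,129.20 = $7,693.80.
#3 ($12,124): 40% coinsurance on $12,124 = $4,849.60. OOP would hit $11,179.60 > $7,075, so the cap limits the patient to $7,075 − $6,330 = $745. Plan pays $12,124 − $745 = $11,379.

$11,379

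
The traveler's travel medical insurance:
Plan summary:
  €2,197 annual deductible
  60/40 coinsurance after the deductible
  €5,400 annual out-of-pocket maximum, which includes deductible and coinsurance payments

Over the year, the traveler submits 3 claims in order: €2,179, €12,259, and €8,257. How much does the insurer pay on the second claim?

Bill 1, €2,179: entire amount goes to the deductible. Traveler owes €2,179 (running OOP €2,179). Plan pays €2,179 − €2,179 = €0.
Bill 2, €12,259: deductible takes €18, €12,241 remains; traveler's 40% is €4,896.40. Together that's €18 + €4,896.40 = €4,914.40. That would push OOP to €7,093.40, over the €5,400 cap, so traveler pays €5,400 − €2,179 = €3,221. Plan pays €12,259 − €3,221 = €9,038.

€9,038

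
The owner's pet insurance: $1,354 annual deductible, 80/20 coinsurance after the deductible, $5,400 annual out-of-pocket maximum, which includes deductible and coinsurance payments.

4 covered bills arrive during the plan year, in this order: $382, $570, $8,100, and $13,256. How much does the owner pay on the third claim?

Claim 1 ($382): entire amount goes to the deductible. Owner pays $382; OOP now $382.
Claim 2 ($570): all of it applies to the deductible. Owner owes $570 (running OOP $952).
Claim 3 ($8,100): $402 finishes the deductible; $7,698 goes to coinsurance; owner's 20% is $1,539.60. Cost to owner: $1,941.60. OOP to date $2,893.60.

$1,941.60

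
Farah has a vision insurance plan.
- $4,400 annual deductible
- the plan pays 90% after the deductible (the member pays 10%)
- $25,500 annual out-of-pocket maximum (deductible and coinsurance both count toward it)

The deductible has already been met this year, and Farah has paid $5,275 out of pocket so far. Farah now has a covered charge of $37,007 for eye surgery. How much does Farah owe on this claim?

The deductible is already satisfied, so the full bill goes to coinsurance.
10% of $37,007 = $3,700.70 falls to the member.
Total out-of-pocket so far would be $5,275 + $3,700.70 = $8,975.70, below the $25,500 cap — no reduction.

$3,700.70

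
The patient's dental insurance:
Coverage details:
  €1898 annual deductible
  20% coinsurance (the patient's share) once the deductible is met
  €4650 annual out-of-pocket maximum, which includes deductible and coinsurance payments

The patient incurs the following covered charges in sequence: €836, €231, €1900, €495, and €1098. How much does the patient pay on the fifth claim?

Claim 1 (€836): entire amount goes to the deductible. Patient owes €836 (running OOP €836).
Claim 2 (€231): fully absorbed by the deductible. Patient owes €231 (running OOP €1067).
Claim 3 (€1900): deductible takes €831, €1069 remains; patient's 20% is €213.80. Cost to patient: €1044.80. OOP to date €2111.80.
Claim 4 (€495): 20% coinsurance on €495 = €99. Cost to patient: €99. OOP to date €2210.80.
Claim 5 (€1098): deductible met; 20% of €1098 = €219.60. Patient owes €219.60 (running OOP €2430.40).

€219.60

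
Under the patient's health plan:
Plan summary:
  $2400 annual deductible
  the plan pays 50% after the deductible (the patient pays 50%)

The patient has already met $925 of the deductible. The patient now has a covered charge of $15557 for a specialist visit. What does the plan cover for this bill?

$7041

$925 of the $2400 deductible is already met, leaving $1475.
That leaves $15557 − $1475 = $14082 for coinsurance.
50% of $14082 = $7041 falls to the patient.
So the patient owes $1475 + $7041 = $8516.
Insurer pays the balance: $15557 − $8516 = $7041.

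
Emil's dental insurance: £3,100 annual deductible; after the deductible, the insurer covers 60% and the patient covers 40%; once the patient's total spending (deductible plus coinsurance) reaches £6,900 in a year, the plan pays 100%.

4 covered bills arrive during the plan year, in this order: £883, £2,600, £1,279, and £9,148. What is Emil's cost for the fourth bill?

£3,135.20

Claim 1 (£883): all of it applies to the deductible. Cost to patient: £883. OOP to date £883.
Claim 2 (£2,600): deductible takes £2,217, £383 remains; 40% of £383 = £153.20. Cost to patient: £2,370.20. OOP to date £3,253.20.
Claim 3 (£1,279): deductible met; 40% of £1,279 = £511.60. Patient owes £511.60 (running OOP £3,764.80).
Claim 4 (£9,148): deductible met; 40% of £9,148 = £3,659.20. OOP would hit £7,424 > £6,900, so the cap limits the patient to £6,900 − £3,764.80 = £3,135.20.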